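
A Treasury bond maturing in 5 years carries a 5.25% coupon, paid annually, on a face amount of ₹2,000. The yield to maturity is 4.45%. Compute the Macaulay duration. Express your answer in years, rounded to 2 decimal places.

4.53 years

Periodic yield y = 0.0445. Discount each cash flow and weight by its year:
  t   CF        PV=CF/(1+0.0445)^t    t·PV
  1       105.00       100.5266       100.5266
  2       105.00        96.2437       192.4874
  3       105.00        92.1433       276.4300
  4       105.00        88.2177       352.8706
  5     2,105.00     1,693.2063     8,466.0316
  Σ                  2,070.3376     9,388.3462
Price P = Σ PV = 2,070.3376.
Macaulay duration = Σ(t·PV) / P = 9,388.3462 / 2,070.3376 = 4.53469 years.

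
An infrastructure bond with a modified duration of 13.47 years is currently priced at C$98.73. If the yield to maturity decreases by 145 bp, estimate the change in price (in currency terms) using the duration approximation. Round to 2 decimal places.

Duration approximation: ΔP/P ≈ -D_mod · Δy = -13.47 × (-0.0145) = +0.195315.
ΔP ≈ 98.73 × (+0.195315) = +19.28344995.

+C$19.28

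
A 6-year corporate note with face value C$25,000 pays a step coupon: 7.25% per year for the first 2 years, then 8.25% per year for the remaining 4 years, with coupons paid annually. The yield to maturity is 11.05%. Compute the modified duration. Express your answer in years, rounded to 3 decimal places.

4.466 years

Periodic yield y = 0.1105. First find Macaulay duration:
  t   CF        PV=CF/(1+0.1105)^t    t·PV
  1     1,812.50     1,632.1477     1,632.1477
  2     1,812.50     1,469.7413     2,939.4825
  3     2,062.50     1,506.0461     4,518.1383
  4     2,062.50     1,356.1874     5,424.7496
  5     2,062.50     1,221.2403     6,106.2017
  6    27,062.50    14,429.6746    86,578.0474
  Σ                 21,615.0374   107,198.7672
P = 21,615.0374; Macaulay duration = 107,198.7672 / 21,615.0374 = 4.95945 years.
Modified duration = D_Mac / (1 + y) = 4.95945 / 1.1105 = 4.46596 years.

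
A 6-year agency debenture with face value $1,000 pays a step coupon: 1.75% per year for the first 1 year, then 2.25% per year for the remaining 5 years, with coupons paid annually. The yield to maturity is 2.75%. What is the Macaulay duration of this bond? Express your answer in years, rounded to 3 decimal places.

Periodic yield y = 0.0275. Discount each cash flow and weight by its year:
  t   CF        PV=CF/(1+0.0275)^t    t·PV
  1        17.50        17.0316        17.0316
  2        22.50        21.3117        42.6235
  3        22.50        20.7414        62.2241
  4        22.50        20.1862        80.7449
  5        22.50        19.6460        98.2298
  6     1,022.50       868.9051     5,213.4304
  Σ                    967.8220     5,514.2843
Price P = Σ PV = 967.8220.
Macaulay duration = Σ(t·PV) / P = 5,514.2843 / 967.8220 = 5.69762 years.

5.698 years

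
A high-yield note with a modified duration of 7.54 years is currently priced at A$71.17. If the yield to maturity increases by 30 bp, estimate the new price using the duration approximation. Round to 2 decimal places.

Duration approximation: ΔP/P ≈ -D_mod · Δy = -7.54 × (+0.003) = -0.022620.
New price ≈ 71.17 × (1 - 0.022620) = 69.5601346.

A$69.56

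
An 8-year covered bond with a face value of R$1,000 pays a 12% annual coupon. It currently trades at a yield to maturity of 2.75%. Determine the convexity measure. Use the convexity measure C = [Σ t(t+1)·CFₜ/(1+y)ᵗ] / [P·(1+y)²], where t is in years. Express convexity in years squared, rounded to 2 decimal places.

With y = 0.0275:
  t   CF        PV=CF/(1+0.0275)^t    t·PV        t(t+1)·PV
  1       120.00       116.7883       116.7883         233.5766
  2       120.00       113.6626       227.3252         681.9756
  3       120.00       110.6205       331.8616       1,327.4464
  4       120.00       107.6599       430.6396       2,153.1978
  5       120.00       104.7785       523.8924       3,143.3544
  6       120.00       101.9742       611.8451       4,282.9160
  7       120.00        99.2450       694.7147       5,557.7174
  8     1,120.00       901.4951     7,211.9609      64,907.6484
  Σ                  1,656.2241    10,149.0278      82,287.8325
P = 1,656.2241.
Convexity = Σ t(t+1)·PV / [P·(1+y)²] = 82,287.8325 / (1,656.2241 × 1.055756) = 47.06010.

47.06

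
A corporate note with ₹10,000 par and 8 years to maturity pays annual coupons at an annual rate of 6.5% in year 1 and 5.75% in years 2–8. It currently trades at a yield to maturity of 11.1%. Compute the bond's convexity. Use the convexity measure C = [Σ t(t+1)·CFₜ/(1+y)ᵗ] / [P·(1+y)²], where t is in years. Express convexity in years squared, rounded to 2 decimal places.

With y = 0.111:
  t   CF        PV=CF/(1+0.111)^t    t·PV        t(t+1)·PV
  1       650.00       585.0585       585.0585       1,170.1170
  2       575.00       465.8432       931.6863       2,795.0590
  3       575.00       419.3008     1,257.9023       5,031.6093
  4       575.00       377.4084     1,509.6338       7,548.1688
  5       575.00       339.7016     1,698.5078      10,191.0470
  6       575.00       305.7620     1,834.5719      12,842.0034
  7       575.00       275.2133     1,926.4932      15,411.9453
  8    10,575.00     4,555.8341    36,446.6731     328,020.0579
  Σ                  7,324.1219    46,190.5269     383,010.0078
P = 7,324.1219.
Convexity = Σ t(t+1)·PV / [P·(1+y)²] = 383,010.0078 / (7,324.1219 × 1.234321) = 42.36688.

42.37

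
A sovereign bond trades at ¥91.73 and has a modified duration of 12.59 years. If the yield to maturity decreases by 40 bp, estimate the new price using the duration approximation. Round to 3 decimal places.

Duration approximation: ΔP/P ≈ -D_mod · Δy = -12.59 × (-0.004) = +0.050360.
New price ≈ 91.73 × (1 + 0.050360) = 96.3495228.

¥96.350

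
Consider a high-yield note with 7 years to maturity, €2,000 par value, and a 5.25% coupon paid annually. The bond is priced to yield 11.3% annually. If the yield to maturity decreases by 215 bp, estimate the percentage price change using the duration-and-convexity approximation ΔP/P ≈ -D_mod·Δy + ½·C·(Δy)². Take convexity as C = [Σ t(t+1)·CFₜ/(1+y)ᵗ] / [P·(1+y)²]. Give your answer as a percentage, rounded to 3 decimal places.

+12.081%

With y = 0.113:
  t   CF        PV=CF/(1+0.113)^t    t·PV        t(t+1)·PV
  1       105.00        94.3396        94.3396         188.6792
  2       105.00        84.7616       169.5231         508.5694
  3       105.00        76.1559       228.4678         913.8713
  4       105.00        68.4240       273.6961       1,368.4806
  5       105.00        61.4771       307.3856       1,844.3134
  6       105.00        55.2355       331.4130       2,319.8911
  7     2,105.00       994.9149     6,964.4045      55,715.2363
  Σ                  1,435.3087     8,369.2298      62,859.0414
P = 1,435.3087; D_Mac = 5.83096 yrs; D_mod = 5.23896 yrs; C = 35.35347.
Duration effect: -5.23896 × (-0.0215) = +0.112638
Convexity effect: 0.5 × 35.35347 × (-0.0215)² = +0.0081711
ΔP/P ≈ +0.112638 + 0.0081711 = +0.120809 = +12.0809%.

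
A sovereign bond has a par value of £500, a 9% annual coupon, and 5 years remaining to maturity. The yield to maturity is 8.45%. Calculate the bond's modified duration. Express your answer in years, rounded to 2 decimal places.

3.92 years

Periodic yield y = 0.0845. First find Macaulay duration:
  t   CF        PV=CF/(1+0.0845)^t    t·PV
  1        45.00        41.4938        41.4938
  2        45.00        38.2607        76.5215
  3        45.00        35.2796       105.8388
  4        45.00        32.5308       130.1231
  5       545.00       363.2860     1,816.4302
  Σ                    510.8509     2,170.4074
P = 510.8509; Macaulay duration = 2,170.4074 / 510.8509 = 4.24861 years.
Modified duration = D_Mac / (1 + y) = 4.24861 / 1.0845 = 3.91758 years.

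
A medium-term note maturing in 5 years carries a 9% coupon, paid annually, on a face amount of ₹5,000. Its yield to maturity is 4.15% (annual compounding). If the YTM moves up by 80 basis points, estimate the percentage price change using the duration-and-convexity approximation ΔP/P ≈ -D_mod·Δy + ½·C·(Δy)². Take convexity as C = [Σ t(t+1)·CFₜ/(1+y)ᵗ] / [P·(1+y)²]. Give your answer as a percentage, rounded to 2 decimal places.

-3.24%

With y = 0.0415:
  t   CF        PV=CF/(1+0.0415)^t    t·PV        t(t+1)·PV
  1       450.00       432.0691       432.0691         864.1383
  2       450.00       414.8527       829.7055       2,489.1165
  3       450.00       398.3224     1,194.9671       4,779.8684
  4       450.00       382.4507     1,529.8026       7,649.0132
  5     5,450.00     4,447.3379    22,236.6897     133,420.1380
  Σ                  6,075.0328    26,223.2340     149,202.2743
P = 6,075.0328; D_Mac = 4.31656 yrs; D_mod = 4.14456 yrs; C = 22.64166.
Duration effect: -4.14456 × (+0.008) = -0.033156
Convexity effect: 0.5 × 22.64166 × (0.008)² = +0.0007245
ΔP/P ≈ -0.033156 + 0.0007245 = -0.032432 = -3.2432%.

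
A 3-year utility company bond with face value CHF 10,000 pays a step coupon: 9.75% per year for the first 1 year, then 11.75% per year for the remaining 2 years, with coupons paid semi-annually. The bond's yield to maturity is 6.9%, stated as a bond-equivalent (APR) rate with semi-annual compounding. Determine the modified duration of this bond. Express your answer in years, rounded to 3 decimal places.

2.583 years

Periodic yield y = 0.0345. First find Macaulay duration:
  t   CF        PV=CF/(1+0.0345)^t    t·PV
  1       487.50       471.2421       471.2421
  2       487.50       455.5265       911.0530
  3       587.50       530.6600     1,591.9801
  4       587.50       512.9628     2,051.8513
  5       587.50       495.8558     2,479.2790
  6    10,587.50     8,637.9454    51,827.6723
  Σ                 11,104.1927    59,333.0778
P = 11,104.1927; Macaulay duration = 59,333.0778 / 11,104.1927 = 5.34330 half-year periods = 2.67165 years.
Modified duration = D_Mac / (1 + y) = 2.67165 / 1.0345 = 2.58255 years.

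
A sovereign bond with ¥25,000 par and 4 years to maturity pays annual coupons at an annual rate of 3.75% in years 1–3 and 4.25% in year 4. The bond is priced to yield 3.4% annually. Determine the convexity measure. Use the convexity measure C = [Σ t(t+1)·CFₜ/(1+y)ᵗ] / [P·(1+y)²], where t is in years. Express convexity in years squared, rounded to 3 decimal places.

17.405

With y = 0.034:
  t   CF        PV=CF/(1+0.034)^t    t·PV        t(t+1)·PV
  1       937.50       906.6731       906.6731       1,813.3462
  2       937.50       876.8599     1,753.7198       5,261.1593
  3       937.50       848.0270     2,544.0809      10,176.3235
  4    26,062.50    22,799.9512    91,199.8048     455,999.0238
  Σ                 25,431.5111    96,404.2785     473,249.8529
P = 25,431.5111.
Convexity = Σ t(t+1)·PV / [P·(1+y)²] = 473,249.8529 / (25,431.5111 × 1.069156) = 17.40513.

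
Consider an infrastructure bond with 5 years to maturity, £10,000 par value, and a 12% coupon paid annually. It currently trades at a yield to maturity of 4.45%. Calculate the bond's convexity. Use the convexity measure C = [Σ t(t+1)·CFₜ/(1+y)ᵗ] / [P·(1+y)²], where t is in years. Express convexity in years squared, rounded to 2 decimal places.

21.47

With y = 0.0445:
  t   CF        PV=CF/(1+0.0445)^t    t·PV        t(t+1)·PV
  1     1,200.00     1,148.8751     1,148.8751       2,297.7501
  2     1,200.00     1,099.9283     2,199.8565       6,599.5695
  3     1,200.00     1,053.0668     3,159.2003      12,636.8014
  4     1,200.00     1,008.2018     4,032.8072      20,164.0360
  5    11,200.00     9,008.9837    45,044.9185     270,269.5110
  Σ                 13,319.0556    55,585.6576     311,967.6680
P = 13,319.0556.
Convexity = Σ t(t+1)·PV / [P·(1+y)²] = 311,967.6680 / (13,319.0556 × 1.090980) = 21.46937.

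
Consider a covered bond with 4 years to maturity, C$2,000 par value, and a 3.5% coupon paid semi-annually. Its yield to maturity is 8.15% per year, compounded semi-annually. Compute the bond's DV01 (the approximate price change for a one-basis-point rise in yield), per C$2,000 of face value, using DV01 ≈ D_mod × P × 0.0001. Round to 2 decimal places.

Periodic yield y = 0.04075.
  t   CF        PV=CF/(1+0.04075)^t    t·PV
  1        35.00        33.6296        33.6296
  2        35.00        32.3128        64.6257
  3        35.00        31.0477        93.1430
  4        35.00        29.8320       119.3280
  5        35.00        28.6639       143.3197
  6        35.00        27.5416       165.2497
  7        35.00        26.4632       185.2427
  8     2,035.00     1,478.4038    11,827.2300
  Σ                  1,687.8947    12,631.7685
P = 1,687.8947; D_Mac = 7.48374 half-year periods = 3.74187 yrs; D_mod = 3.59536 yrs.
DV01 ≈ 3.59536 × 1,687.8947 × 0.0001 = 0.606859.

C$0.61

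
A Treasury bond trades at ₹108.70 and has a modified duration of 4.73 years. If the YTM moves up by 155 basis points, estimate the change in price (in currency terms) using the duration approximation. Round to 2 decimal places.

-₹7.97

Duration approximation: ΔP/P ≈ -D_mod · Δy = -4.73 × (+0.0155) = -0.073315.
ΔP ≈ 108.70 × (-0.073315) = -7.9693405.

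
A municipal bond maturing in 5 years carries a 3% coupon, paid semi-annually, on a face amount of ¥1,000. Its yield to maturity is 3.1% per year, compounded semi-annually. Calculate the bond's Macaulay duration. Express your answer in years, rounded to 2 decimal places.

4.68 years

Periodic yield y = 0.0155. Discount each cash flow and weight by its period:
  t   CF        PV=CF/(1+0.0155)^t    t·PV
  1        15.00        14.7710        14.7710
  2        15.00        14.5456        29.0912
  3        15.00        14.3236        42.9707
  4        15.00        14.1049        56.4198
  5        15.00        13.8897        69.4483
  6        15.00        13.6777        82.0659
  7        15.00        13.4689        94.2822
  8        15.00        13.2633       106.1065
  9        15.00        13.0609       117.5478
  10    1,015.00       870.2956     8,702.9555
  Σ                    995.4011     9,315.6590
Price P = Σ PV = 995.4011.
Macaulay duration = Σ(t·PV) / P = 9,315.6590 / 995.4011 = 9.35870 half-year periods.
In years: 9.35870 / 2 = 4.67935 years.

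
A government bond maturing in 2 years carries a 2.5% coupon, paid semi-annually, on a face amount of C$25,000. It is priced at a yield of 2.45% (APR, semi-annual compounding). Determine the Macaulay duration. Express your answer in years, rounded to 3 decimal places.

Periodic yield y = 0.01225. Discount each cash flow and weight by its period:
  t   CF        PV=CF/(1+0.01225)^t    t·PV
  1       312.50       308.7182       308.7182
  2       312.50       304.9822       609.9643
  3       312.50       301.2914       903.8741
  4    25,312.50    24,109.2610    96,437.0441
  Σ                 25,024.2527    98,259.6007
Price P = Σ PV = 25,024.2527.
Macaulay duration = Σ(t·PV) / P = 98,259.6007 / 25,024.2527 = 3.92657 half-year periods.
In years: 3.92657 / 2 = 1.96329 years.

1.963 years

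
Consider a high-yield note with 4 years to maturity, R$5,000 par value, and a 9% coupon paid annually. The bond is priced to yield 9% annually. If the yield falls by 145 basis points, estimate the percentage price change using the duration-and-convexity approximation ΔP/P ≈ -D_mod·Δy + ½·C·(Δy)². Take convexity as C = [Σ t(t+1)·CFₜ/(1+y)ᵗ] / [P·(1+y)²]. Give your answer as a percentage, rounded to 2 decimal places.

+4.85%

With y = 0.09:
  t   CF        PV=CF/(1+0.09)^t    t·PV        t(t+1)·PV
  1       450.00       412.8440       412.8440         825.6881
  2       450.00       378.7560       757.5120       2,272.5360
  3       450.00       347.4826     1,042.4477       4,169.7908
  4     5,450.00     3,860.9174    15,443.6696      77,218.3480
  Σ                  5,000.0000    17,656.4733      84,486.3629
P = 5,000.0000; D_Mac = 3.53129 yrs; D_mod = 3.23972 yrs; C = 14.22210.
Duration effect: -3.23972 × (-0.0145) = +0.046976
Convexity effect: 0.5 × 14.22210 × (-0.0145)² = +0.0014951
ΔP/P ≈ +0.046976 + 0.0014951 = +0.048471 = +4.8471%.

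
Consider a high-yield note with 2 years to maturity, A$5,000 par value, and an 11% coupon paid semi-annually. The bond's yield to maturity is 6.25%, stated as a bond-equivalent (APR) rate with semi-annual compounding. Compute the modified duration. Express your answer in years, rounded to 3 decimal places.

1.800 years

Periodic yield y = 0.03125. First find Macaulay duration:
  t   CF        PV=CF/(1+0.03125)^t    t·PV
  1       275.00       266.6667       266.6667
  2       275.00       258.5859       517.1717
  3       275.00       250.7499       752.2498
  4     5,275.00     4,664.0867    18,656.3469
  Σ                  5,440.0892    20,192.4351
P = 5,440.0892; Macaulay duration = 20,192.4351 / 5,440.0892 = 3.71178 half-year periods = 1.85589 years.
Modified duration = D_Mac / (1 + y) = 1.85589 / 1.03125 = 1.79965 years.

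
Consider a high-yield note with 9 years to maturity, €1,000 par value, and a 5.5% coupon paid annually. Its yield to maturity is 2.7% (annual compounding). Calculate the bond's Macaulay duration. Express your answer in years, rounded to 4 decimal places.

7.5143 years

Periodic yield y = 0.027. Discount each cash flow and weight by its year:
  t   CF        PV=CF/(1+0.027)^t    t·PV
  1        55.00        53.5540        53.5540
  2        55.00        52.1461       104.2922
  3        55.00        50.7752       152.3255
  4        55.00        49.4403       197.7611
  5        55.00        48.1405       240.7024
  6        55.00        46.8749       281.2492
  7        55.00        45.6425       319.4976
  8        55.00        44.4426       355.5405
  9     1,055.00       830.0772     7,470.6945
  Σ                  1,221.0932     9,175.6171
Price P = Σ PV = 1,221.0932.
Macaulay duration = Σ(t·PV) / P = 9,175.6171 / 1,221.0932 = 7.51426 years.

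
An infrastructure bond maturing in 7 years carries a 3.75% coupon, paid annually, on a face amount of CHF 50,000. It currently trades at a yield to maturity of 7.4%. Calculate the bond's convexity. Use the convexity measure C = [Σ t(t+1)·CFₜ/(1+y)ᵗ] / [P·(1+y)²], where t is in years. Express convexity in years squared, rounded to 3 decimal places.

41.147

With y = 0.074:
  t   CF        PV=CF/(1+0.074)^t    t·PV        t(t+1)·PV
  1     1,875.00     1,745.8101     1,745.8101       3,491.6201
  2     1,875.00     1,625.5215     3,251.0429       9,753.1288
  3     1,875.00     1,513.5209     4,540.5628      18,162.2510
  4     1,875.00     1,409.2374     5,636.9494      28,184.7471
  5     1,875.00     1,312.1391     6,560.6953      39,364.1719
  6     1,875.00     1,221.7310     7,330.3858      51,312.7008
  7    51,875.00    31,472.2752   220,305.9264   1,762,447.4113
  Σ                 40,300.2350   249,371.3727   1,912,716.0311
P = 40,300.2350.
Convexity = Σ t(t+1)·PV / [P·(1+y)²] = 1,912,716.0311 / (40,300.2350 × 1.153476) = 41.14664.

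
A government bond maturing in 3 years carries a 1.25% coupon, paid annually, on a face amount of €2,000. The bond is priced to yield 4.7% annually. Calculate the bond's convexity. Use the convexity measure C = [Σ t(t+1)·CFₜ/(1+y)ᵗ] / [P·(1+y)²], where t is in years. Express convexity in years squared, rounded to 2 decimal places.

10.76

With y = 0.047:
  t   CF        PV=CF/(1+0.047)^t    t·PV        t(t+1)·PV
  1        25.00        23.8777        23.8777          47.7555
  2        25.00        22.8059        45.6117         136.8352
  3     2,025.00     1,764.3510     5,293.0529      21,172.2117
  Σ                  1,811.0346     5,362.5424      21,356.8024
P = 1,811.0346.
Convexity = Σ t(t+1)·PV / [P·(1+y)²] = 21,356.8024 / (1,811.0346 × 1.096209) = 10.75762.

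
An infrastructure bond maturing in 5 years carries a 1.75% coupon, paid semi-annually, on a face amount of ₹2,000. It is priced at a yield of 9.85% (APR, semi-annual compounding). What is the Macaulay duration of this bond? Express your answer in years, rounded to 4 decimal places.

Periodic yield y = 0.04925. Discount each cash flow and weight by its period:
  t   CF        PV=CF/(1+0.04925)^t    t·PV
  1        17.50        16.6786        16.6786
  2        17.50        15.8957        31.7914
  3        17.50        15.1496        45.4488
  4        17.50        14.4385        57.7540
  5        17.50        13.7608        68.8039
  6        17.50        13.1149        78.6893
  7        17.50        12.4993        87.4950
  8        17.50        11.9126        95.3007
  9        17.50        11.3534       102.1809
  10    2,017.50     1,247.4518    12,474.5177
  Σ                  1,372.2551    13,058.6604
Price P = Σ PV = 1,372.2551.
Macaulay duration = Σ(t·PV) / P = 13,058.6604 / 1,372.2551 = 9.51620 half-year periods.
In years: 9.51620 / 2 = 4.75810 years.

4.7581 years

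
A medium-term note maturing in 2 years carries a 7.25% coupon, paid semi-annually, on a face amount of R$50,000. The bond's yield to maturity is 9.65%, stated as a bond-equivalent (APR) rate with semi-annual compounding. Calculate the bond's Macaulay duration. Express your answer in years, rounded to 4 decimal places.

Periodic yield y = 0.04825. Discount each cash flow and weight by its period:
  t   CF        PV=CF/(1+0.04825)^t    t·PV
  1     1,812.50     1,729.0723     1,729.0723
  2     1,812.50     1,649.4846     3,298.9693
  3     1,812.50     1,573.5603     4,720.6810
  4    51,812.50    42,911.6351   171,646.5406
  Σ                 47,863.7524   181,395.2631
Price P = Σ PV = 47,863.7524.
Macaulay duration = Σ(t·PV) / P = 181,395.2631 / 47,863.7524 = 3.78983 half-year periods.
In years: 3.78983 / 2 = 1.89491 years.

1.8949 years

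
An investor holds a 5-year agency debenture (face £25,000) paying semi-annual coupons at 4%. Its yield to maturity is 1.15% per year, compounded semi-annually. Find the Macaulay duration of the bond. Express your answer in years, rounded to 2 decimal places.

4.61 years

Periodic yield y = 0.00575. Discount each cash flow and weight by its period:
  t   CF        PV=CF/(1+0.00575)^t    t·PV
  1       500.00       497.1414       497.1414
  2       500.00       494.2992       988.5984
  3       500.00       491.4732     1,474.4197
  4       500.00       488.6634     1,954.6537
  5       500.00       485.8697     2,429.3484
  6       500.00       483.0919     2,898.5514
  7       500.00       480.3300     3,362.3100
  8       500.00       477.5839     3,820.6712
  9       500.00       474.8535     4,273.6814
  10   25,500.00    24,079.0733   240,790.7326
  Σ                 28,452.3796   262,490.1083
Price P = Σ PV = 28,452.3796.
Macaulay duration = Σ(t·PV) / P = 262,490.1083 / 28,452.3796 = 9.22559 half-year periods.
In years: 9.22559 / 2 = 4.61280 years.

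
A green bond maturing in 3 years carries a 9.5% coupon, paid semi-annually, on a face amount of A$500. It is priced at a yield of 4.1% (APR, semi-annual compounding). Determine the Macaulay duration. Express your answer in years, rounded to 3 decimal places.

Periodic yield y = 0.0205. Discount each cash flow and weight by its period:
  t   CF        PV=CF/(1+0.0205)^t    t·PV
  1        23.75        23.2729        23.2729
  2        23.75        22.8054        45.6108
  3        23.75        22.3473        67.0418
  4        23.75        21.8984        87.5934
  5        23.75        21.4585       107.2923
  6       523.75       463.7095     2,782.2569
  Σ                    575.4919     3,113.0682
Price P = Σ PV = 575.4919.
Macaulay duration = Σ(t·PV) / P = 3,113.0682 / 575.4919 = 5.40940 half-year periods.
In years: 5.40940 / 2 = 2.70470 years.

2.705 years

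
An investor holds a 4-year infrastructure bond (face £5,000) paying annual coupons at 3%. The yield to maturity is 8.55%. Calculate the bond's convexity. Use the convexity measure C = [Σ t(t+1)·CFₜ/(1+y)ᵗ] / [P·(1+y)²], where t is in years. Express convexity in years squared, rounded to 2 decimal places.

With y = 0.0855:
  t   CF        PV=CF/(1+0.0855)^t    t·PV        t(t+1)·PV
  1       150.00       138.1852       138.1852         276.3703
  2       150.00       127.3009       254.6019         763.8056
  3       150.00       117.2740       351.8220       1,407.2881
  4     5,150.00     3,709.2655    14,837.0619      74,185.3096
  Σ                  4,092.0256    15,581.6710      76,632.7737
P = 4,092.0256.
Convexity = Σ t(t+1)·PV / [P·(1+y)²] = 76,632.7737 / (4,092.0256 × 1.178310) = 15.89339.

15.89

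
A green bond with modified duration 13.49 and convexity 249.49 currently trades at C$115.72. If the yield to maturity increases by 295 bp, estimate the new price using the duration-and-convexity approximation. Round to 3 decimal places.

Duration effect: -D_mod·Δy = -13.49 × (+0.0295) = -0.397955
Convexity effect: ½·C·(Δy)² = 0.5 × 249.49 × (0.0295)² = +0.10855933625
ΔP/P ≈ -0.397955 + 0.10855933625 = -0.28939566375
New price ≈ 115.72 × (1 - 0.28939566375) = 82.23113379085.

C$82.231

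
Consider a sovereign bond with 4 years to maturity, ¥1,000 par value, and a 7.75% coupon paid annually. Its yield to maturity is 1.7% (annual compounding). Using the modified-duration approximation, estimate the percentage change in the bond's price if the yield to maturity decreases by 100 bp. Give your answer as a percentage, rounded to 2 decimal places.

+3.57%

Periodic yield y = 0.017. Modified duration first:
  t   CF        PV=CF/(1+0.017)^t    t·PV
  1        77.50        76.2045        76.2045
  2        77.50        74.9307       149.8614
  3        77.50        73.6782       221.0345
  4     1,077.50     1,007.2412     4,028.9647
  Σ                  1,232.0546     4,476.0651
P = 1,232.0546; D_Mac = 3.63301 yrs; D_mod = 3.63301/(1+0.017) = 3.57228 yrs.
ΔP/P ≈ -D_mod · Δy = -3.57228 × (-0.01) = +0.035723 = +3.5723%.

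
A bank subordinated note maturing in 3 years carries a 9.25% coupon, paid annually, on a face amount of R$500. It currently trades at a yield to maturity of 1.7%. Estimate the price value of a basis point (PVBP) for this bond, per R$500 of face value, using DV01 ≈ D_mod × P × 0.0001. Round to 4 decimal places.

Periodic yield y = 0.017.
  t   CF        PV=CF/(1+0.017)^t    t·PV
  1        46.25        45.4769        45.4769
  2        46.25        44.7167        89.4334
  3       546.25       519.3123     1,557.9368
  Σ                    609.5059     1,692.8471
P = 609.5059; D_Mac = 2.77741 yrs; D_mod = 2.73098 yrs.
DV01 ≈ 2.73098 × 609.5059 × 0.0001 = 0.166455.

R$0.1665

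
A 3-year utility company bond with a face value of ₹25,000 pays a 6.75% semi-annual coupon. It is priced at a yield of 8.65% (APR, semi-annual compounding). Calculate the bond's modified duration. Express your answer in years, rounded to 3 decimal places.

2.644 years

Periodic yield y = 0.04325. First find Macaulay duration:
  t   CF        PV=CF/(1+0.04325)^t    t·PV
  1       843.75       808.7707       808.7707
  2       843.75       775.2415     1,550.4829
  3       843.75       743.1023     2,229.3069
  4       843.75       712.2955     2,849.1821
  5       843.75       682.7659     3,413.8295
  6    25,843.75    20,045.8821   120,275.2924
  Σ                 23,768.0579   131,126.8644
P = 23,768.0579; Macaulay duration = 131,126.8644 / 23,768.0579 = 5.51694 half-year periods = 2.75847 years.
Modified duration = D_Mac / (1 + y) = 2.75847 / 1.04325 = 2.64411 years.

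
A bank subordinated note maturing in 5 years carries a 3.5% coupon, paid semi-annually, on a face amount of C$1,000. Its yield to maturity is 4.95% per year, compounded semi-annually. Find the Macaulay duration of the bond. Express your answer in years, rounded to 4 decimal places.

4.6150 years

Periodic yield y = 0.02475. Discount each cash flow and weight by its period:
  t   CF        PV=CF/(1+0.02475)^t    t·PV
  1        17.50        17.0773        17.0773
  2        17.50        16.6649        33.3298
  3        17.50        16.2624        48.7872
  4        17.50        15.8696        63.4785
  5        17.50        15.4863        77.4316
  6        17.50        15.1123        90.6738
  7        17.50        14.7473       103.2311
  8        17.50        14.3911       115.1290
  9        17.50        14.0435       126.3919
  10    1,017.50       796.8107     7,968.1068
  Σ                    936.4655     8,643.6369
Price P = Σ PV = 936.4655.
Macaulay duration = Σ(t·PV) / P = 8,643.6369 / 936.4655 = 9.23006 half-year periods.
In years: 9.23006 / 2 = 4.61503 years.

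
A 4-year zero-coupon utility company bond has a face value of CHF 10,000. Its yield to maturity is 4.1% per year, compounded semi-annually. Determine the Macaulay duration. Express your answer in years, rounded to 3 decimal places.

A zero-coupon bond has a single cash flow at maturity, so its Macaulay duration equals its maturity: 4 years.
(Equivalently: 8 semi-annual periods ÷ 2 = 4 years.)

4.000 years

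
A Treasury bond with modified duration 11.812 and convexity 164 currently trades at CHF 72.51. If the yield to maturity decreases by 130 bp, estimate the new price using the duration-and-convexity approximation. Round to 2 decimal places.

CHF 84.65

Duration effect: -D_mod·Δy = -11.812 × (-0.013) = +0.153556
Convexity effect: ½·C·(Δy)² = 0.5 × 164 × (-0.013)² = +0.0138580
ΔP/P ≈ +0.153556 + 0.0138580 = +0.167414
New price ≈ 72.51 × (1 + 0.167414) = 84.64918914.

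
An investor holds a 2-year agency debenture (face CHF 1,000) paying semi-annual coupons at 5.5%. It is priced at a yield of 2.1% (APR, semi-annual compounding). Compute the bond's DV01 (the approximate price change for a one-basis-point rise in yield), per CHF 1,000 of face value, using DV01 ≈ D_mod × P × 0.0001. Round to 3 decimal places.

CHF 0.203

Periodic yield y = 0.0105.
  t   CF        PV=CF/(1+0.0105)^t    t·PV
  1        27.50        27.2143        27.2143
  2        27.50        26.9315        53.8629
  3        27.50        26.6516        79.9549
  4     1,027.50       985.4545     3,941.8178
  Σ                  1,066.2518     4,102.8499
P = 1,066.2518; D_Mac = 3.84792 half-year periods = 1.92396 yrs; D_mod = 1.90397 yrs.
DV01 ≈ 1.90397 × 1,066.2518 × 0.0001 = 0.203011.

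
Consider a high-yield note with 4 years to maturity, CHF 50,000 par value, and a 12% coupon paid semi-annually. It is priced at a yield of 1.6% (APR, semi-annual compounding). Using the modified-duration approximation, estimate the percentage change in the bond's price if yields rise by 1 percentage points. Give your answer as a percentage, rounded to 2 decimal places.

-3.39%

Periodic yield y = 0.008. Modified duration first:
  t   CF        PV=CF/(1+0.008)^t    t·PV
  1     3,000.00     2,976.1905     2,976.1905
  2     3,000.00     2,952.5699     5,905.1398
  3     3,000.00     2,929.1368     8,787.4105
  4     3,000.00     2,905.8897    11,623.5588
  5     3,000.00     2,882.8271    14,414.1354
  6     3,000.00     2,859.9475    17,159.6850
  7     3,000.00     2,837.2495    19,860.7466
  8    53,000.00    49,726.9260   397,815.4077
  Σ                 70,070.7370   478,542.2744
P = 70,070.7370; D_Mac = 6.82942 half-year periods = 3.41471 yrs; D_mod = 3.41471/(1+0.008) = 3.38761 yrs.
ΔP/P ≈ -D_mod · Δy = -3.38761 × (+0.01) = -0.033876 = -3.3876%.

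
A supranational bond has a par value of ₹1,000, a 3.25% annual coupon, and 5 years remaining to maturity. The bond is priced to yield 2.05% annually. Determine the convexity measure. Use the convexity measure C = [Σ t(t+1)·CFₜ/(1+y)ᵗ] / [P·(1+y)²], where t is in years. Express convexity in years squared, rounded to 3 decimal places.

With y = 0.0205:
  t   CF        PV=CF/(1+0.0205)^t    t·PV        t(t+1)·PV
  1        32.50        31.8471        31.8471          63.6943
  2        32.50        31.2074        62.4148         187.2443
  3        32.50        30.5805        91.7414         366.9658
  4        32.50        29.9662       119.8647         599.3235
  5     1,032.50       932.8784     4,664.3918      27,986.3506
  Σ                  1,056.4795     4,970.2598      29,203.5784
P = 1,056.4795.
Convexity = Σ t(t+1)·PV / [P·(1+y)²] = 29,203.5784 / (1,056.4795 × 1.041420) = 26.54294.

26.543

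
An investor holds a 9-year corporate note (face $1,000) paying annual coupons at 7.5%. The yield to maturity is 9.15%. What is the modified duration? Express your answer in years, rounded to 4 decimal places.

Periodic yield y = 0.0915. First find Macaulay duration:
  t   CF        PV=CF/(1+0.0915)^t    t·PV
  1        75.00        68.7128        68.7128
  2        75.00        62.9526       125.9052
  3        75.00        57.6753       173.0260
  4        75.00        52.8404       211.3617
  5        75.00        48.4108       242.0542
  6        75.00        44.3526       266.1154
  7        75.00        40.6345       284.4416
  8        75.00        37.2281       297.8251
  9     1,075.00       488.8716     4,399.8444
  Σ                    901.6788     6,069.2864
P = 901.6788; Macaulay duration = 6,069.2864 / 901.6788 = 6.73110 years.
Modified duration = D_Mac / (1 + y) = 6.73110 / 1.0915 = 6.16683 years.

6.1668 years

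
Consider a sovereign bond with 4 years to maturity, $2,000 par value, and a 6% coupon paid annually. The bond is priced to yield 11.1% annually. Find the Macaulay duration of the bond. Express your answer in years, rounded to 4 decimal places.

3.6402 years

Periodic yield y = 0.111. Discount each cash flow and weight by its year:
  t   CF        PV=CF/(1+0.111)^t    t·PV
  1       120.00       108.0108       108.0108
  2       120.00        97.2194       194.4389
  3       120.00        87.5062       262.5187
  4     2,120.00     1,391.4885     5,565.9540
  Σ                  1,684.2250     6,130.9225
Price P = Σ PV = 1,684.2250.
Macaulay duration = Σ(t·PV) / P = 6,130.9225 / 1,684.2250 = 3.64020 years.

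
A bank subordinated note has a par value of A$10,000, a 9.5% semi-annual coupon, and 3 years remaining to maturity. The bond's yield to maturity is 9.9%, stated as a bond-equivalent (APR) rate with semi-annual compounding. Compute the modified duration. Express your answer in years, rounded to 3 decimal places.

2.552 years

Periodic yield y = 0.0495. First find Macaulay duration:
  t   CF        PV=CF/(1+0.0495)^t    t·PV
  1       475.00       452.5965       452.5965
  2       475.00       431.2496       862.4992
  3       475.00       410.9096     1,232.7288
  4       475.00       391.5289     1,566.1156
  5       475.00       373.0623     1,865.3116
  6    10,475.00     7,838.9767    47,033.8603
  Σ                  9,898.3236    53,013.1120
P = 9,898.3236; Macaulay duration = 53,013.1120 / 9,898.3236 = 5.35577 half-year periods = 2.67788 years.
Modified duration = D_Mac / (1 + y) = 2.67788 / 1.0495 = 2.55158 years.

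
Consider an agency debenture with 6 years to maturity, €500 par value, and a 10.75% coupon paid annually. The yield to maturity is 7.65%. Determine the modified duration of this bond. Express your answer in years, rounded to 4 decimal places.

4.4674 years

Periodic yield y = 0.0765. First find Macaulay duration:
  t   CF        PV=CF/(1+0.0765)^t    t·PV
  1        53.75        49.9303        49.9303
  2        53.75        46.3821        92.7642
  3        53.75        43.0860       129.2581
  4        53.75        40.0242       160.0967
  5        53.75        37.1799       185.8995
  6       553.75       355.8193     2,134.9160
  Σ                    572.4219     2,752.8648
P = 572.4219; Macaulay duration = 2,752.8648 / 572.4219 = 4.80915 years.
Modified duration = D_Mac / (1 + y) = 4.80915 / 1.0765 = 4.46740 years.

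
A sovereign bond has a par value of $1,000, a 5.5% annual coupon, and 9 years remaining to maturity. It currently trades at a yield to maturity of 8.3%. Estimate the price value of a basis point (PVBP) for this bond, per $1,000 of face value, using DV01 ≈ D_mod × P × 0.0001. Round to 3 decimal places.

$0.546

Periodic yield y = 0.083.
  t   CF        PV=CF/(1+0.083)^t    t·PV
  1        55.00        50.7849        50.7849
  2        55.00        46.8928        93.7855
  3        55.00        43.2989       129.8968
  4        55.00        39.9806       159.9222
  5        55.00        36.9165       184.5825
  6        55.00        34.0872       204.5235
  7        55.00        31.4748       220.3239
  8        55.00        29.0626       232.5011
  9     1,055.00       514.7500     4,632.7499
  Σ                    827.2483     5,909.0703
P = 827.2483; D_Mac = 7.14304 yrs; D_mod = 6.59561 yrs.
DV01 ≈ 6.59561 × 827.2483 × 0.0001 = 0.545621.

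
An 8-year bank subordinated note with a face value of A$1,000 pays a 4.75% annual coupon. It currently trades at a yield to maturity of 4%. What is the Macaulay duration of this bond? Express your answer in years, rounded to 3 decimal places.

Periodic yield y = 0.04. Discount each cash flow and weight by its year:
  t   CF        PV=CF/(1+0.04)^t    t·PV
  1        47.50        45.6731        45.6731
  2        47.50        43.9164        87.8328
  3        47.50        42.2273       126.6820
  4        47.50        40.6032       162.4128
  5        47.50        39.0415       195.2077
  6        47.50        37.5399       225.2396
  7        47.50        36.0961       252.6727
  8     1,047.50       765.3980     6,123.1839
  Σ                  1,050.4956     7,218.9046
Price P = Σ PV = 1,050.4956.
Macaulay duration = Σ(t·PV) / P = 7,218.9046 / 1,050.4956 = 6.87190 years.

6.872 years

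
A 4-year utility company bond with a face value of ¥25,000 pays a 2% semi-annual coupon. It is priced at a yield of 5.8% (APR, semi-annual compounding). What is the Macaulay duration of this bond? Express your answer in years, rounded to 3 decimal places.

Periodic yield y = 0.029. Discount each cash flow and weight by its period:
  t   CF        PV=CF/(1+0.029)^t    t·PV
  1       250.00       242.9543       242.9543
  2       250.00       236.1072       472.2144
  3       250.00       229.4531       688.3592
  4       250.00       222.9865       891.9459
  5       250.00       216.7021     1,083.5105
  6       250.00       210.5949     1,263.5691
  7       250.00       204.6597     1,432.6181
  8    25,250.00    20,088.0779   160,704.6234
  Σ                 21,651.5357   166,779.7950
Price P = Σ PV = 21,651.5357.
Macaulay duration = Σ(t·PV) / P = 166,779.7950 / 21,651.5357 = 7.70291 half-year periods.
In years: 7.70291 / 2 = 3.85145 years.

3.851 years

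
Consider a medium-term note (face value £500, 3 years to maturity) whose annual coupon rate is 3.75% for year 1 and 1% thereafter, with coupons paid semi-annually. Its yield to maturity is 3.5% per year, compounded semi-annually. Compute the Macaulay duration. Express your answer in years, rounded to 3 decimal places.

2.899 years

Periodic yield y = 0.0175. Discount each cash flow and weight by its period:
  t   CF        PV=CF/(1+0.0175)^t    t·PV
  1        9.375         9.2138         9.2138
  2        9.375         9.0553        18.1106
  3        2.500         2.3732         7.1196
  4        2.500         2.3324         9.3296
  5        2.500         2.2923        11.4614
  6      502.500       452.8241     2,716.9448
  Σ                    478.0911     2,772.1797
Price P = Σ PV = 478.0911.
Macaulay duration = Σ(t·PV) / P = 2,772.1797 / 478.0911 = 5.79843 half-year periods.
In years: 5.79843 / 2 = 2.89922 years.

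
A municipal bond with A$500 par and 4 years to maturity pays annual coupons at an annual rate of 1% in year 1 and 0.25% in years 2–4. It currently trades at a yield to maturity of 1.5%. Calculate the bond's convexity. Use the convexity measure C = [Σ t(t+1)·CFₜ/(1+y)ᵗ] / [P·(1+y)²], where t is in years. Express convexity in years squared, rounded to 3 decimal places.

With y = 0.015:
  t   CF        PV=CF/(1+0.015)^t    t·PV        t(t+1)·PV
  1         5.00         4.9261         4.9261           9.8522
  2         1.25         1.2133         2.4267           7.2800
  3         1.25         1.1954         3.5862          14.3448
  4       501.25       472.2698     1,889.0794       9,445.3969
  Σ                    479.6047     1,900.0183       9,476.8738
P = 479.6047.
Convexity = Σ t(t+1)·PV / [P·(1+y)²] = 9,476.8738 / (479.6047 × 1.030225) = 19.18004.

19.180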